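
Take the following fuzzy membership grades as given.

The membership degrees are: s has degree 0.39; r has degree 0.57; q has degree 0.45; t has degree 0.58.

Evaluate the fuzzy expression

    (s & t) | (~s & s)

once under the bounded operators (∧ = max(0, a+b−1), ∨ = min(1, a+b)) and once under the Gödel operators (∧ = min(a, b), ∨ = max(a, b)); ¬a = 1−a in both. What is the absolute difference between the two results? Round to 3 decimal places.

Under bounded:
  s & t = max(0, a+b−1) on (0.39, 0.58) = 0.00
  ~s = 1 − 0.39 = 0.61
  ~s & s = max(0, a+b−1) on (0.61, 0.39) = 0.00
  (s & t) | (~s & s) = min(1, a+b) on (0.00, 0.00) = 0.00
  → value = 0.0000
Under Gödel:
  s & t = min(a, b) on (0.39, 0.58) = 0.39
  ~s = 1 − 0.39 = 0.61
  ~s & s = min(a, b) on (0.61, 0.39) = 0.39
  (s & t) | (~s & s) = max(a, b) on (0.39, 0.39) = 0.39
  → value = 0.3900
|0.0000 − 0.3900| = 0.390

0.390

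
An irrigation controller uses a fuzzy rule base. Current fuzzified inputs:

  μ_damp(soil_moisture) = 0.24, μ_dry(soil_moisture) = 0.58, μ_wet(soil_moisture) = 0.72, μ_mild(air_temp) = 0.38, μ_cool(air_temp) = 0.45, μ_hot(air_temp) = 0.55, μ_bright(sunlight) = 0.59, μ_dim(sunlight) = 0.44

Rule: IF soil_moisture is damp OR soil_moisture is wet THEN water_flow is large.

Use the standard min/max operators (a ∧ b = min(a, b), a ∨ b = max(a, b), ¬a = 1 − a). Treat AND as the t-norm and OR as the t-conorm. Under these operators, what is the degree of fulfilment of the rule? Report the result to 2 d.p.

0.72

firing strength: damp=0.24, wet=0.72; OR[max(a, b)] → w = 0.72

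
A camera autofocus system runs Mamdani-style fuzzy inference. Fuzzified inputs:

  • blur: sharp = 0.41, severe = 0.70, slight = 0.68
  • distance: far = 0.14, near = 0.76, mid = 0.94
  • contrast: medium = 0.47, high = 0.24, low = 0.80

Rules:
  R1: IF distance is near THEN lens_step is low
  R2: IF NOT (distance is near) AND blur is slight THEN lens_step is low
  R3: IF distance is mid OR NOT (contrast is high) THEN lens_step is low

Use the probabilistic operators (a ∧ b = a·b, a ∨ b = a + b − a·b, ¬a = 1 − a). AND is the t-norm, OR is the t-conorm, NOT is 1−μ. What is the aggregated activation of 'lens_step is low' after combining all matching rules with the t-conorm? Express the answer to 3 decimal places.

0.997

R1: near=0.76 → w = 0.7600
R2: ¬near=1−0.76=0.24, slight=0.68; AND[a·b] → w = 0.1632
R3: mid=0.94, ¬high=1−0.24=0.76; OR[a + b − a·b] → w = 0.9856
Rules with consequent 'low': {R1, R2, R3} → strengths 0.7600, 0.1632, 0.9856
Aggregate via t-conorm [a + b − a·b]: 0.9971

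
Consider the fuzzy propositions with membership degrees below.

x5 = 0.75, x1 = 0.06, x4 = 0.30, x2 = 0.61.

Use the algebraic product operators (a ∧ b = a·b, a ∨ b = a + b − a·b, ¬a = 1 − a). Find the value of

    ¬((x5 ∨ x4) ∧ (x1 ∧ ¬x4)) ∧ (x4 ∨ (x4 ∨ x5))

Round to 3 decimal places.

0.847

x5 ∨ x4 = a + b − a·b on (0.7500, 0.3000) = 0.8250
¬x4 = 1 − 0.3000 = 0.7000
x1 ∧ ¬x4 = a·b on (0.0600, 0.7000) = 0.0420
(x5 ∨ x4) ∧ (x1 ∧ ¬x4) = a·b on (0.8250, 0.0420) = 0.0347
¬((x5 ∨ x4) ∧ (x1 ∧ ¬x4)) = 1 − 0.0347 = 0.9654
x4 ∨ x5 = a + b − a·b on (0.3000, 0.7500) = 0.8250
x4 ∨ (x4 ∨ x5) = a + b − a·b on (0.3000, 0.8250) = 0.8775
¬((x5 ∨ x4) ∧ (x1 ∧ ¬x4)) ∧ (x4 ∨ (x4 ∨ x5)) = a·b on (0.9654, 0.8775) = 0.8471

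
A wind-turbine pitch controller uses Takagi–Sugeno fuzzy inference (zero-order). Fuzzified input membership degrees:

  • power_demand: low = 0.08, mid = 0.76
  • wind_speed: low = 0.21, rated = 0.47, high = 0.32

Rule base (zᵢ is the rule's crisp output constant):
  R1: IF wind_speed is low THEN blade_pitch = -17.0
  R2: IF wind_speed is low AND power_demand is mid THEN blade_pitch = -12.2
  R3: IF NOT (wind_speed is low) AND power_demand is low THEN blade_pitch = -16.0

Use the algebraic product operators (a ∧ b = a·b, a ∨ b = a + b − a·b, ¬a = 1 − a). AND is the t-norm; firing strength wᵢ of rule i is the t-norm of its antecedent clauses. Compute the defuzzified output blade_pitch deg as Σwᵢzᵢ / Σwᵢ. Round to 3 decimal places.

-15.084

R1 (z=-17.0): low=0.21 → w = 0.2100
R2 (z=-12.2): low=0.21, mid=0.76; AND[a·b] → w = 0.1596
R3 (z=-16.0): ¬low=1−0.21=0.79, low=0.08; AND[a·b] → w = 0.0632
Weighted average = (0.2100·-17.0 + 0.1596·-12.2 + 0.0632·-16.0) / (0.2100 + 0.1596 + 0.0632)
  = -6.5283 / 0.4328 = -15.084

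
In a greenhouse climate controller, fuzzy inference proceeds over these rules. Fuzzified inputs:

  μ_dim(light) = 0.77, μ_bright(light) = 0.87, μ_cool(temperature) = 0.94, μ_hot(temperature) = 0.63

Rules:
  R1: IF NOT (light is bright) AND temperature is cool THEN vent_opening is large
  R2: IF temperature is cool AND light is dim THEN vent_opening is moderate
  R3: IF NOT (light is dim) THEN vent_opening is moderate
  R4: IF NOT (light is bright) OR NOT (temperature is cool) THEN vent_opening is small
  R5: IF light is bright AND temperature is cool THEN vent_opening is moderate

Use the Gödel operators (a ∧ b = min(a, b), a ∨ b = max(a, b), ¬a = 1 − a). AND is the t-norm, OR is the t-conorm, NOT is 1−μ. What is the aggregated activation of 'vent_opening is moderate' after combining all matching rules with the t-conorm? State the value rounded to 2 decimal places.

R1: ¬bright=1−0.87=0.13, cool=0.94; AND[min(a, b)] → w = 0.13
R2: cool=0.94, dim=0.77; AND[min(a, b)] → w = 0.77
R3: ¬dim=1−0.77=0.23 → w = 0.23
R4: ¬bright=1−0.87=0.13, ¬cool=1−0.94=0.06; OR[max(a, b)] → w = 0.13
R5: bright=0.87, cool=0.94; AND[min(a, b)] → w = 0.87
Rules with consequent 'moderate': {R2, R3, R5} → strengths 0.77, 0.23, 0.87
Aggregate via t-conorm [max(a, b)]: 0.87

0.87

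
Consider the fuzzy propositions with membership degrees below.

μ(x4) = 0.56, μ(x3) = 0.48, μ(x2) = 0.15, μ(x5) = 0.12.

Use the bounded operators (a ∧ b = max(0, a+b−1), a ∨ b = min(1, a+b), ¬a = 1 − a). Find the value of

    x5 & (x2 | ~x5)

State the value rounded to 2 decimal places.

0.12

~x5 = 1 − 0.12 = 0.88
x2 | ~x5 = min(1, a+b) on (0.15, 0.88) = 1.00
x5 & (x2 | ~x5) = max(0, a+b−1) on (0.12, 1.00) = 0.12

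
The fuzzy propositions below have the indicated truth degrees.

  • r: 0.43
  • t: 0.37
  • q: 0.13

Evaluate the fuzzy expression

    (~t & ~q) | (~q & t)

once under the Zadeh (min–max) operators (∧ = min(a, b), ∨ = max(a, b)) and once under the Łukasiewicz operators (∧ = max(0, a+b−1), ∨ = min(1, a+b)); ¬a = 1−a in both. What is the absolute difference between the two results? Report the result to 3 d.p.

Under Zadeh (min–max):
  ~t = 1 − 0.37 = 0.63
  ~q = 1 − 0.13 = 0.87
  ~t & ~q = min(a, b) on (0.63, 0.87) = 0.63
  ~q = 1 − 0.13 = 0.87
  ~q & t = min(a, b) on (0.87, 0.37) = 0.37
  (~t & ~q) | (~q & t) = max(a, b) on (0.63, 0.37) = 0.63
  → value = 0.6300
Under Łukasiewicz:
  ~t = 1 − 0.37 = 0.63
  ~q = 1 − 0.13 = 0.87
  ~t & ~q = max(0, a+b−1) on (0.63, 0.87) = 0.50
  ~q = 1 − 0.13 = 0.87
  ~q & t = max(0, a+b−1) on (0.87, 0.37) = 0.24
  (~t & ~q) | (~q & t) = min(1, a+b) on (0.50, 0.24) = 0.74
  → value = 0.7400
|0.6300 − 0.7400| = 0.110

0.110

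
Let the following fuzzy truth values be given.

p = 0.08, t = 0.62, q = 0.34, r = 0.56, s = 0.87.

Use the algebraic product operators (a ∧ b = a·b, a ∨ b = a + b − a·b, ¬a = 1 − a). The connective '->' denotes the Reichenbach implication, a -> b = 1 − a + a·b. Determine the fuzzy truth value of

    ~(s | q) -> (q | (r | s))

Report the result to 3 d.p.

s | q = a + b − a·b on (0.8700, 0.3400) = 0.9142
~(s | q) = 1 − 0.9142 = 0.0858
r | s = a + b − a·b on (0.5600, 0.8700) = 0.9428
q | (r | s) = a + b − a·b on (0.3400, 0.9428) = 0.9622
~(s | q) -> (q | (r | s))  [Reichenbach: 1 − a + a·b] with a=0.0858, b=0.9622 → 0.9968

0.997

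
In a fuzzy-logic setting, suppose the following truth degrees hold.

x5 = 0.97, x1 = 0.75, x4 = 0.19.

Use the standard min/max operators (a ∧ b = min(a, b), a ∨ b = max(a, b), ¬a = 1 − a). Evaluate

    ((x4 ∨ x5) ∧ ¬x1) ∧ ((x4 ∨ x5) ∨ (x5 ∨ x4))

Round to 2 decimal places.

0.25

x4 ∨ x5 = max(a, b) on (0.19, 0.97) = 0.97
¬x1 = 1 − 0.75 = 0.25
(x4 ∨ x5) ∧ ¬x1 = min(a, b) on (0.97, 0.25) = 0.25
x4 ∨ x5 = max(a, b) on (0.19, 0.97) = 0.97
x5 ∨ x4 = max(a, b) on (0.97, 0.19) = 0.97
(x4 ∨ x5) ∨ (x5 ∨ x4) = max(a, b) on (0.97, 0.97) = 0.97
((x4 ∨ x5) ∧ ¬x1) ∧ ((x4 ∨ x5) ∨ (x5 ∨ x4)) = min(a, b) on (0.25, 0.97) = 0.25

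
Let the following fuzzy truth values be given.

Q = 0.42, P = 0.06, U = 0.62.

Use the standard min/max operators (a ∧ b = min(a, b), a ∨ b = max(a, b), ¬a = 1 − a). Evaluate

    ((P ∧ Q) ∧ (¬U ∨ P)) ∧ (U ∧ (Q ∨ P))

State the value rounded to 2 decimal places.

P ∧ Q = min(a, b) on (0.06, 0.42) = 0.06
¬U = 1 − 0.62 = 0.38
¬U ∨ P = max(a, b) on (0.38, 0.06) = 0.38
(P ∧ Q) ∧ (¬U ∨ P) = min(a, b) on (0.06, 0.38) = 0.06
Q ∨ P = max(a, b) on (0.42, 0.06) = 0.42
U ∧ (Q ∨ P) = min(a, b) on (0.62, 0.42) = 0.42
((P ∧ Q) ∧ (¬U ∨ P)) ∧ (U ∧ (Q ∨ P)) = min(a, b) on (0.06, 0.42) = 0.06

0.06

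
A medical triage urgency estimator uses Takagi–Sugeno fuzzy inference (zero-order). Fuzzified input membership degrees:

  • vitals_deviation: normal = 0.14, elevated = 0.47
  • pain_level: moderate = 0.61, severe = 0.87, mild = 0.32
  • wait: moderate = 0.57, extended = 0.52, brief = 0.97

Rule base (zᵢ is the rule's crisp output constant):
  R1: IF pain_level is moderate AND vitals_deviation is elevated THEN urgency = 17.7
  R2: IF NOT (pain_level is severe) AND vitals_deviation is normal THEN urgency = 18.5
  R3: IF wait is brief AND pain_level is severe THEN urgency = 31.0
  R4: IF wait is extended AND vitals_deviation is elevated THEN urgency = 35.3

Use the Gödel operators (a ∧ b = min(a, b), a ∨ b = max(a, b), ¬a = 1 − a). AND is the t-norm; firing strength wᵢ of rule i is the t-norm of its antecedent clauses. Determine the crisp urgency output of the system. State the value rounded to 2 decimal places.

27.98

R1 (z=17.7): moderate=0.61, elevated=0.47; AND[min(a, b)] → w = 0.47
R2 (z=18.5): ¬severe=1−0.87=0.13, normal=0.14; AND[min(a, b)] → w = 0.13
R3 (z=31.0): brief=0.97, severe=0.87; AND[min(a, b)] → w = 0.87
R4 (z=35.3): extended=0.52, elevated=0.47; AND[min(a, b)] → w = 0.47
Weighted average = (0.47·17.7 + 0.13·18.5 + 0.87·31.0 + 0.47·35.3) / (0.47 + 0.13 + 0.87 + 0.47)
  = 54.2850 / 1.9400 = 27.98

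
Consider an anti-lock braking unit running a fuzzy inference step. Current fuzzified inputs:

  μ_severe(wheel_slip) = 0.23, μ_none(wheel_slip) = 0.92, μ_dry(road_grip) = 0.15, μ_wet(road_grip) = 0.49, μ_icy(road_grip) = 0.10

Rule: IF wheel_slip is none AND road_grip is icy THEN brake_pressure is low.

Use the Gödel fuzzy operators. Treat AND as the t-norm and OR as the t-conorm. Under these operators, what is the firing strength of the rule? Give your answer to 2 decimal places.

0.10

firing strength: none=0.92, icy=0.10; AND[min(a, b)] → w = 0.10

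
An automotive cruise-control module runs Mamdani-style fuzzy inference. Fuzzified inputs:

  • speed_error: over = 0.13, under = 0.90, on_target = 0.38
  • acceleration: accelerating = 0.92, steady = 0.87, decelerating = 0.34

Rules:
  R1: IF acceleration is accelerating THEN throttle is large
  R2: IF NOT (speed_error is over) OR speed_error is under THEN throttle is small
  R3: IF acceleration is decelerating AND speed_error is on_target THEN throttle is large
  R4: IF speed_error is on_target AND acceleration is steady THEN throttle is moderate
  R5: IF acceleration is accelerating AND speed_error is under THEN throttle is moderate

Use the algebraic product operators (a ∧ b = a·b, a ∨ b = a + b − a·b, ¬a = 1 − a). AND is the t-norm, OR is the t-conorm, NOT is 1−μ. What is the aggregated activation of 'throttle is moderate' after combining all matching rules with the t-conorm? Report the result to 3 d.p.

0.885

R1: accelerating=0.92 → w = 0.9200
R2: ¬over=1−0.13=0.87, under=0.90; OR[a + b − a·b] → w = 0.9870
R3: decelerating=0.34, on_target=0.38; AND[a·b] → w = 0.1292
R4: on_target=0.38, steady=0.87; AND[a·b] → w = 0.3306
R5: accelerating=0.92, under=0.90; AND[a·b] → w = 0.8280
Rules with consequent 'moderate': {R4, R5} → strengths 0.3306, 0.8280
Aggregate via t-conorm [a + b − a·b]: 0.8849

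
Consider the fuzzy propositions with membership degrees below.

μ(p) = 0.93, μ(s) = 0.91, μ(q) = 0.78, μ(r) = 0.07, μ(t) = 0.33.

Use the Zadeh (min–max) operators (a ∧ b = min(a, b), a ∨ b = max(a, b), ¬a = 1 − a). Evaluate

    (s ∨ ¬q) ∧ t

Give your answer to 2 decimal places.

0.33

¬q = 1 − 0.78 = 0.22
s ∨ ¬q = max(a, b) on (0.91, 0.22) = 0.91
(s ∨ ¬q) ∧ t = min(a, b) on (0.91, 0.33) = 0.33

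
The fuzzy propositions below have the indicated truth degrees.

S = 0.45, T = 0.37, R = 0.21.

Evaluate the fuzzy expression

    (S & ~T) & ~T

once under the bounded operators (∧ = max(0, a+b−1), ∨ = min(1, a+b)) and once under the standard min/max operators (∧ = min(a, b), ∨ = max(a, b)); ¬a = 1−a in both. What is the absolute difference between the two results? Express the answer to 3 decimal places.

Under bounded:
  ~T = 1 − 0.37 = 0.63
  S & ~T = max(0, a+b−1) on (0.45, 0.63) = 0.08
  ~T = 1 − 0.37 = 0.63
  (S & ~T) & ~T = max(0, a+b−1) on (0.08, 0.63) = 0.00
  → value = 0.0000
Under standard min/max:
  ~T = 1 − 0.37 = 0.63
  S & ~T = min(a, b) on (0.45, 0.63) = 0.45
  ~T = 1 − 0.37 = 0.63
  (S & ~T) & ~T = min(a, b) on (0.45, 0.63) = 0.45
  → value = 0.4500
|0.0000 − 0.4500| = 0.450

0.450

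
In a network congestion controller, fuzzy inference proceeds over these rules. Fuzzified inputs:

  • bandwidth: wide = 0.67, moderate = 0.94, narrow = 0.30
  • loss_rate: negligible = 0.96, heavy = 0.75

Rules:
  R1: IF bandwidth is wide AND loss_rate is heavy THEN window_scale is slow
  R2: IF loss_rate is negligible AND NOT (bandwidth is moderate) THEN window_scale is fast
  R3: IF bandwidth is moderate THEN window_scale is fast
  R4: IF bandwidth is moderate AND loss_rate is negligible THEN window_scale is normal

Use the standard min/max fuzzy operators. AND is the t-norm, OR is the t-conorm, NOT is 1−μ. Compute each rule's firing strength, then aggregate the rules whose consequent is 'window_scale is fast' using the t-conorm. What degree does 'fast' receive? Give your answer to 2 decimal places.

0.94

R1: wide=0.67, heavy=0.75; AND[min(a, b)] → w = 0.67
R2: negligible=0.96, ¬moderate=1−0.94=0.06; AND[min(a, b)] → w = 0.06
R3: moderate=0.94 → w = 0.94
R4: moderate=0.94, negligible=0.96; AND[min(a, b)] → w = 0.94
Rules with consequent 'fast': {R2, R3} → strengths 0.06, 0.94
Aggregate via t-conorm [max(a, b)]: 0.94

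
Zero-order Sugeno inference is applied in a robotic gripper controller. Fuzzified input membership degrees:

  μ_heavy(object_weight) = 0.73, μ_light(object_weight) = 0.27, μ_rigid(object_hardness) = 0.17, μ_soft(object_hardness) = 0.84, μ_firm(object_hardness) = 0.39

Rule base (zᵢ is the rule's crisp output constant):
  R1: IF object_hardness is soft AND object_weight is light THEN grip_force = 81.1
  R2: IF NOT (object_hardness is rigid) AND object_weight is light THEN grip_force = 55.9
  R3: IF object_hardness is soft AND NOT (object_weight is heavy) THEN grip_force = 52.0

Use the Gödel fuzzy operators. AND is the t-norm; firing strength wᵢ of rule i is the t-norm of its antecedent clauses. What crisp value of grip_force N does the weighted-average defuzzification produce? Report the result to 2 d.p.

63.00

R1 (z=81.1): soft=0.84, light=0.27; AND[min(a, b)] → w = 0.27
R2 (z=55.9): ¬rigid=1−0.17=0.83, light=0.27; AND[min(a, b)] → w = 0.27
R3 (z=52.0): soft=0.84, ¬heavy=1−0.73=0.27; AND[min(a, b)] → w = 0.27
Weighted average = (0.27·81.1 + 0.27·55.9 + 0.27·52.0) / (0.27 + 0.27 + 0.27)
  = 51.0300 / 0.8100 = 63.00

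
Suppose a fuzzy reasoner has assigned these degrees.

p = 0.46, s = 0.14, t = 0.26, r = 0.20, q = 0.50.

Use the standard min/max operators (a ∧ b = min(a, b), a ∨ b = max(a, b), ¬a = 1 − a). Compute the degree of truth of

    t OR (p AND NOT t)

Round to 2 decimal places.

0.46

NOT t = 1 − 0.26 = 0.74
p AND NOT t = min(a, b) on (0.46, 0.74) = 0.46
t OR (p AND NOT t) = max(a, b) on (0.26, 0.46) = 0.46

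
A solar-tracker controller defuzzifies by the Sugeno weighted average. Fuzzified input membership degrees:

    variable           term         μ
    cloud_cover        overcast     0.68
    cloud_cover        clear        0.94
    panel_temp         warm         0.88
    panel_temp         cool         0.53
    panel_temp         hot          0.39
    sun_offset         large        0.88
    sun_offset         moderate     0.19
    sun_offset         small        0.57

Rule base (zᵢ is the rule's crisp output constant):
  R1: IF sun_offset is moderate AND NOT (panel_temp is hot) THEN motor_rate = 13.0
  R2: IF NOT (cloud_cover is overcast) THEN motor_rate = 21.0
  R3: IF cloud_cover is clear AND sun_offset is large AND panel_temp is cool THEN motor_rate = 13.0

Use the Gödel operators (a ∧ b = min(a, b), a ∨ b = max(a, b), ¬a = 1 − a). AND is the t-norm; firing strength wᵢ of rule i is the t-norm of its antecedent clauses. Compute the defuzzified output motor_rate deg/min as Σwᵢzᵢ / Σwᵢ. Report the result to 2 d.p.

R1 (z=13.0): moderate=0.19, ¬hot=1−0.39=0.61; AND[min(a, b)] → w = 0.19
R2 (z=21.0): ¬overcast=1−0.68=0.32 → w = 0.32
R3 (z=13.0): clear=0.94, large=0.88, cool=0.53; AND[min(a, b)] → w = 0.53
Weighted average = (0.19·13.0 + 0.32·21.0 + 0.53·13.0) / (0.19 + 0.32 + 0.53)
  = 16.0800 / 1.0400 = 15.46

15.46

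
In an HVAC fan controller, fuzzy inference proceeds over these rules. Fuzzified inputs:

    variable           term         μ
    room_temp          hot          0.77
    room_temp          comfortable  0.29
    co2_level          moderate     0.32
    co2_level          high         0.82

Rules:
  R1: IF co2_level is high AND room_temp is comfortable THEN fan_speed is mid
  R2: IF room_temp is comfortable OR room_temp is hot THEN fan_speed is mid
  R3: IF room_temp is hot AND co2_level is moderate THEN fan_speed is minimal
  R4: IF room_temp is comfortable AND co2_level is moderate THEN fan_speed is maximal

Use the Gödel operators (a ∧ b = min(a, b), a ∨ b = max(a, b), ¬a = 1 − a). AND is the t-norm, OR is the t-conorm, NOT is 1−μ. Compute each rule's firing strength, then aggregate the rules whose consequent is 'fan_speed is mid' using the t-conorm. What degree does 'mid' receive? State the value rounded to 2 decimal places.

0.77

R1: high=0.82, comfortable=0.29; AND[min(a, b)] → w = 0.29
R2: comfortable=0.29, hot=0.77; OR[max(a, b)] → w = 0.77
R3: hot=0.77, moderate=0.32; AND[min(a, b)] → w = 0.32
R4: comfortable=0.29, moderate=0.32; AND[min(a, b)] → w = 0.29
Rules with consequent 'mid': {R1, R2} → strengths 0.29, 0.77
Aggregate via t-conorm [max(a, b)]: 0.77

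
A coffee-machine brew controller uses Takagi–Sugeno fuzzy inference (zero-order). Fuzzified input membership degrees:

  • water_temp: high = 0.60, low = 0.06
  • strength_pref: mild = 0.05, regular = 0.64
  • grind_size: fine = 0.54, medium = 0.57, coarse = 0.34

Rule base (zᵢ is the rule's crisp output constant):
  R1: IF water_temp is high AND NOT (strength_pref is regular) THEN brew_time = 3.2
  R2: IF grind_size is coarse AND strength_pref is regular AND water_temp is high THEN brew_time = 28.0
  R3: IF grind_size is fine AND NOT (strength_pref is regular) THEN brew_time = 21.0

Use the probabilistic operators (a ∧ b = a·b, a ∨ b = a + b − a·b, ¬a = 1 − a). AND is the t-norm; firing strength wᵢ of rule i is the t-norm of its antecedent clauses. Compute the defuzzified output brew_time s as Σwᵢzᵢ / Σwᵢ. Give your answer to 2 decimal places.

R1 (z=3.2): high=0.60, ¬regular=1−0.64=0.36; AND[a·b] → w = 0.2160
R2 (z=28.0): coarse=0.34, regular=0.64, high=0.60; AND[a·b] → w = 0.1306
R3 (z=21.0): fine=0.54, ¬regular=1−0.64=0.36; AND[a·b] → w = 0.1944
Weighted average = (0.2160·3.2 + 0.1306·28.0 + 0.1944·21.0) / (0.2160 + 0.1306 + 0.1944)
  = 8.4293 / 0.5410 = 15.58

15.58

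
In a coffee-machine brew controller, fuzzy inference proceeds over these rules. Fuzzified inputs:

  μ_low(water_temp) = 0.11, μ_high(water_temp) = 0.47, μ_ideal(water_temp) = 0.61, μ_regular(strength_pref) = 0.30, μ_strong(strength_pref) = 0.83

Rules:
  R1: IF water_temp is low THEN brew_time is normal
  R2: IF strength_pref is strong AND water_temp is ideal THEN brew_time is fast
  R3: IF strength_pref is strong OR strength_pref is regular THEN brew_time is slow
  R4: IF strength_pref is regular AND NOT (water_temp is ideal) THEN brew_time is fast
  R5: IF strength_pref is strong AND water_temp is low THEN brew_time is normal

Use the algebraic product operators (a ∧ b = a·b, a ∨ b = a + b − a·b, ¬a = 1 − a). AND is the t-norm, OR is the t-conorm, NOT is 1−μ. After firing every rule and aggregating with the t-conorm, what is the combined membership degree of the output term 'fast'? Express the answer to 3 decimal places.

0.564

R1: low=0.11 → w = 0.1100
R2: strong=0.83, ideal=0.61; AND[a·b] → w = 0.5063
R3: strong=0.83, regular=0.30; OR[a + b − a·b] → w = 0.8810
R4: regular=0.30, ¬ideal=1−0.61=0.39; AND[a·b] → w = 0.1170
R5: strong=0.83, low=0.11; AND[a·b] → w = 0.0913
Rules with consequent 'fast': {R2, R4} → strengths 0.5063, 0.1170
Aggregate via t-conorm [a + b − a·b]: 0.5641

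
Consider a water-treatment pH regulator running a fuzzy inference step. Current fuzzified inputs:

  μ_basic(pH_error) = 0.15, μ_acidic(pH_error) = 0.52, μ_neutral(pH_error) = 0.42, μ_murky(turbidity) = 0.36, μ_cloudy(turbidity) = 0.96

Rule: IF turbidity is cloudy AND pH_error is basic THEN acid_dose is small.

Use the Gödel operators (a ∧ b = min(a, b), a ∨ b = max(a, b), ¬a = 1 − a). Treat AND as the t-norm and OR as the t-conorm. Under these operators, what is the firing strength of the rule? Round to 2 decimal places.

firing strength: cloudy=0.96, basic=0.15; AND[min(a, b)] → w = 0.15

0.15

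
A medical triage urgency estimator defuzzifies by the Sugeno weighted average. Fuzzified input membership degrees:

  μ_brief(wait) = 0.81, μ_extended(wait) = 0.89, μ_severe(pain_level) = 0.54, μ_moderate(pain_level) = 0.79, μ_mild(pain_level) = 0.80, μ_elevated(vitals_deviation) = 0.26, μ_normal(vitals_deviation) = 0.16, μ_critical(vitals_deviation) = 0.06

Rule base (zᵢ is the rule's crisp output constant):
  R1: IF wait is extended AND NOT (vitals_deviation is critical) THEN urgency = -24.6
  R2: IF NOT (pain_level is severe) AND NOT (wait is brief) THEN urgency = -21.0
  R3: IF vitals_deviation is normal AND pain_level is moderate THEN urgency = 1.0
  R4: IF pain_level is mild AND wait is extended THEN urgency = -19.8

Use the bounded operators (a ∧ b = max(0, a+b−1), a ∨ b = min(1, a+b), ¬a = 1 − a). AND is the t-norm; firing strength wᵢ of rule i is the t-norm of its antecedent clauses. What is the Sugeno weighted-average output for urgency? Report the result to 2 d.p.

-22.42

R1 (z=-24.6): extended=0.89, ¬critical=1−0.06=0.94; AND[max(0, a+b−1)] → w = 0.83
R2 (z=-21.0): ¬severe=1−0.54=0.46, ¬brief=1−0.81=0.19; AND[max(0, a+b−1)] → w = 0.00
R3 (z=1.0): normal=0.16, moderate=0.79; AND[max(0, a+b−1)] → w = 0.00
R4 (z=-19.8): mild=0.80, extended=0.89; AND[max(0, a+b−1)] → w = 0.69
Weighted average = (0.83·-24.6 + 0.00·-21.0 + 0.00·1.0 + 0.69·-19.8) / (0.83 + 0.00 + 0.00 + 0.69)
  = -34.0800 / 1.5200 = -22.42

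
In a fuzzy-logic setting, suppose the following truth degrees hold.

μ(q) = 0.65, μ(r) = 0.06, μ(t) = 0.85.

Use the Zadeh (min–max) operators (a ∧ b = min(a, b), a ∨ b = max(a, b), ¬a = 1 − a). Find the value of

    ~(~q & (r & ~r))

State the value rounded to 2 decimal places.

0.94

~q = 1 − 0.65 = 0.35
~r = 1 − 0.06 = 0.94
r & ~r = min(a, b) on (0.06, 0.94) = 0.06
~q & (r & ~r) = min(a, b) on (0.35, 0.06) = 0.06
~(~q & (r & ~r)) = 1 − 0.06 = 0.94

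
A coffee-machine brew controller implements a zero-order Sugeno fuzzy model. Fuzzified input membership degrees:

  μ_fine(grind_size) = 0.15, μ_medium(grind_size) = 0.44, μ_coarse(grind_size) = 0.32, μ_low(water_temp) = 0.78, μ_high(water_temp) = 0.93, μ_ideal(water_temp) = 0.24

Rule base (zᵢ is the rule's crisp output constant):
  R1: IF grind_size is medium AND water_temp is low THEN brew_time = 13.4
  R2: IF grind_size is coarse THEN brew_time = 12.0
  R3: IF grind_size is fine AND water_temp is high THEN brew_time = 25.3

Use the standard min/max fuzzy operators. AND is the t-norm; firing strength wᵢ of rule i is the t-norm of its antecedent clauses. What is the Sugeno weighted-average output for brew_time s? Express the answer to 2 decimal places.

14.87

R1 (z=13.4): medium=0.44, low=0.78; AND[min(a, b)] → w = 0.44
R2 (z=12.0): coarse=0.32 → w = 0.32
R3 (z=25.3): fine=0.15, high=0.93; AND[min(a, b)] → w = 0.15
Weighted average = (0.44·13.4 + 0.32·12.0 + 0.15·25.3) / (0.44 + 0.32 + 0.15)
  = 13.5310 / 0.9100 = 14.87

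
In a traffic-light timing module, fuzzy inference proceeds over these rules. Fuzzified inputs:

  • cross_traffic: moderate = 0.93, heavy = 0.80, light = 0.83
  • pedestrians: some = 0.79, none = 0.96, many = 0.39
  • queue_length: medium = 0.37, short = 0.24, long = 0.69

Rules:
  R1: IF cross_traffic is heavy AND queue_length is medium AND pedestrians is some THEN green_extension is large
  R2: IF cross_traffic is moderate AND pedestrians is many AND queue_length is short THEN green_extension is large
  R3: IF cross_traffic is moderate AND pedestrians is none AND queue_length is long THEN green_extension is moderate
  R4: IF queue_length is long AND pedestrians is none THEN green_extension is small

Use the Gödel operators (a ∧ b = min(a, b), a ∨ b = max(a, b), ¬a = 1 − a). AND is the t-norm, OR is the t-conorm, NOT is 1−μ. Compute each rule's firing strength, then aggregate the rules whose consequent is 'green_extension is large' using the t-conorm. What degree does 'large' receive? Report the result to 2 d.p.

R1: heavy=0.80, medium=0.37, some=0.79; AND[min(a, b)] → w = 0.37
R2: moderate=0.93, many=0.39, short=0.24; AND[min(a, b)] → w = 0.24
R3: moderate=0.93, none=0.96, long=0.69; AND[min(a, b)] → w = 0.69
R4: long=0.69, none=0.96; AND[min(a, b)] → w = 0.69
Rules with consequent 'large': {R1, R2} → strengths 0.37, 0.24
Aggregate via t-conorm [max(a, b)]: 0.37

0.37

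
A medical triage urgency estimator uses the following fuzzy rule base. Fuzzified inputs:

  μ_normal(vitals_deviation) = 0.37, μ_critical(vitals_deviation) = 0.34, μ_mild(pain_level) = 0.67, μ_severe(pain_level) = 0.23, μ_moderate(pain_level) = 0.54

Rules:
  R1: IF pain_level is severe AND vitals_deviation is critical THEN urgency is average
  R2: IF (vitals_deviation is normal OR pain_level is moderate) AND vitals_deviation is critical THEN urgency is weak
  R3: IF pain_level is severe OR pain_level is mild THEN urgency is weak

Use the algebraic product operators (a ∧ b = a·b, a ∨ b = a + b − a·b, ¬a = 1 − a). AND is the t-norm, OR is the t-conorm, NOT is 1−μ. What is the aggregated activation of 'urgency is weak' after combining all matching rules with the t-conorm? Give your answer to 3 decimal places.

0.807

R1: severe=0.23, critical=0.34; AND[a·b] → w = 0.0782
R2: (normal=0.37 OR moderate=0.54) = 0.7102; AND[a·b] with critical=0.34 → w = 0.2415
R3: severe=0.23, mild=0.67; OR[a + b − a·b] → w = 0.7459
Rules with consequent 'weak': {R2, R3} → strengths 0.2415, 0.7459
Aggregate via t-conorm [a + b − a·b]: 0.8073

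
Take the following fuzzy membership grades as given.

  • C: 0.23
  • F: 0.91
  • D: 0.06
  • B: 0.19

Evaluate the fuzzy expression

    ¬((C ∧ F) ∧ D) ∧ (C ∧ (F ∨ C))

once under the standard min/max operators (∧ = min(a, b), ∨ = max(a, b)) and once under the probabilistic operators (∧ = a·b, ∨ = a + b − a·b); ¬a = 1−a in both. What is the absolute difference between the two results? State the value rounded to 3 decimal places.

0.019

Under standard min/max:
  C ∧ F = min(a, b) on (0.23, 0.91) = 0.23
  (C ∧ F) ∧ D = min(a, b) on (0.23, 0.06) = 0.06
  ¬((C ∧ F) ∧ D) = 1 − 0.06 = 0.94
  F ∨ C = max(a, b) on (0.91, 0.23) = 0.91
  C ∧ (F ∨ C) = min(a, b) on (0.23, 0.91) = 0.23
  ¬((C ∧ F) ∧ D) ∧ (C ∧ (F ∨ C)) = min(a, b) on (0.94, 0.23) = 0.23
  → value = 0.2300
Under probabilistic:
  C ∧ F = a·b on (0.2300, 0.9100) = 0.2093
  (C ∧ F) ∧ D = a·b on (0.2093, 0.0600) = 0.0126
  ¬((C ∧ F) ∧ D) = 1 − 0.0126 = 0.9874
  F ∨ C = a + b − a·b on (0.9100, 0.2300) = 0.9307
  C ∧ (F ∨ C) = a·b on (0.2300, 0.9307) = 0.2141
  ¬((C ∧ F) ∧ D) ∧ (C ∧ (F ∨ C)) = a·b on (0.9874, 0.2141) = 0.2114
  → value = 0.2114
|0.2300 − 0.2114| = 0.019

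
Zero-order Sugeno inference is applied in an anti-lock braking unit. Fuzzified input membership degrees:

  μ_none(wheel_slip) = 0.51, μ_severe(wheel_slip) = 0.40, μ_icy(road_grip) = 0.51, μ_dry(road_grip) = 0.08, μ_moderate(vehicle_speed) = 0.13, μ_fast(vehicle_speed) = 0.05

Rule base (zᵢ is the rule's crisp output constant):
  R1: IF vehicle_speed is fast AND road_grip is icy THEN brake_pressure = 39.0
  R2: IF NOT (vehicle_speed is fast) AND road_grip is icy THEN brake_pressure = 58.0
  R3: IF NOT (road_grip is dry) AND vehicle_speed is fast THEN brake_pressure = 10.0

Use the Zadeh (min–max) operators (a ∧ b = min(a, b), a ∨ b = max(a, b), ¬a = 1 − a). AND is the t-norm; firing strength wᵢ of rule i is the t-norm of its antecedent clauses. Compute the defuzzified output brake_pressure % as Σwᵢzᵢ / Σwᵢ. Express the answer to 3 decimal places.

52.508

R1 (z=39.0): fast=0.05, icy=0.51; AND[min(a, b)] → w = 0.05
R2 (z=58.0): ¬fast=1−0.05=0.95, icy=0.51; AND[min(a, b)] → w = 0.51
R3 (z=10.0): ¬dry=1−0.08=0.92, fast=0.05; AND[min(a, b)] → w = 0.05
Weighted average = (0.05·39.0 + 0.51·58.0 + 0.05·10.0) / (0.05 + 0.51 + 0.05)
  = 32.0300 / 0.6100 = 52.508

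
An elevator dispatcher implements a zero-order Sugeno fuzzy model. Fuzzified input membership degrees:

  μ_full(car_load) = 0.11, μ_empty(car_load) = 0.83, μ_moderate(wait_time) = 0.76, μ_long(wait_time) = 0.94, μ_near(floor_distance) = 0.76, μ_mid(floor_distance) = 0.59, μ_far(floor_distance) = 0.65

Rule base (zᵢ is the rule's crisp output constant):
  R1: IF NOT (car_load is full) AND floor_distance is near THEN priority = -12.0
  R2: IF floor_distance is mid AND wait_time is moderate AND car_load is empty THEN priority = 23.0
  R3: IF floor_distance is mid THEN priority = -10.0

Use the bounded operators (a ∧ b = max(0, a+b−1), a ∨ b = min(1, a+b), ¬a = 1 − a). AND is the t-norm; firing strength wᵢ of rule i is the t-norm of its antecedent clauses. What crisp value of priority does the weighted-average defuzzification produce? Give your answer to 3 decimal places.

R1 (z=-12.0): ¬full=1−0.11=0.89, near=0.76; AND[max(0, a+b−1)] → w = 0.65
R2 (z=23.0): mid=0.59, moderate=0.76, empty=0.83; AND[max(0, a+b−1)] → w = 0.18
R3 (z=-10.0): mid=0.59 → w = 0.59
Weighted average = (0.65·-12.0 + 0.18·23.0 + 0.59·-10.0) / (0.65 + 0.18 + 0.59)
  = -9.5600 / 1.4200 = -6.732

-6.732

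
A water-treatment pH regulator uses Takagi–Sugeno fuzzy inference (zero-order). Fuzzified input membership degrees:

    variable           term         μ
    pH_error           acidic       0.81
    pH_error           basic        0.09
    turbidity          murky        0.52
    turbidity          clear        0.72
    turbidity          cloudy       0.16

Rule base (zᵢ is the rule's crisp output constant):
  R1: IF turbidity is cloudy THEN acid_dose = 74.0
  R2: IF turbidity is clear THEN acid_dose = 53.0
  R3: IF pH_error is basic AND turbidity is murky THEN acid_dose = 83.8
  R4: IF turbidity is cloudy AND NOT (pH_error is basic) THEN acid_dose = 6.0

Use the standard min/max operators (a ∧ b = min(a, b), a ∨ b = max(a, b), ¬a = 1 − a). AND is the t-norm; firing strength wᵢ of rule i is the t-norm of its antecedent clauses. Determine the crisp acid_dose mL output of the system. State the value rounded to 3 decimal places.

51.772

R1 (z=74.0): cloudy=0.16 → w = 0.16
R2 (z=53.0): clear=0.72 → w = 0.72
R3 (z=83.8): basic=0.09, murky=0.52; AND[min(a, b)] → w = 0.09
R4 (z=6.0): cloudy=0.16, ¬basic=1−0.09=0.91; AND[min(a, b)] → w = 0.16
Weighted average = (0.16·74.0 + 0.72·53.0 + 0.09·83.8 + 0.16·6.0) / (0.16 + 0.72 + 0.09 + 0.16)
  = 58.5020 / 1.1300 = 51.772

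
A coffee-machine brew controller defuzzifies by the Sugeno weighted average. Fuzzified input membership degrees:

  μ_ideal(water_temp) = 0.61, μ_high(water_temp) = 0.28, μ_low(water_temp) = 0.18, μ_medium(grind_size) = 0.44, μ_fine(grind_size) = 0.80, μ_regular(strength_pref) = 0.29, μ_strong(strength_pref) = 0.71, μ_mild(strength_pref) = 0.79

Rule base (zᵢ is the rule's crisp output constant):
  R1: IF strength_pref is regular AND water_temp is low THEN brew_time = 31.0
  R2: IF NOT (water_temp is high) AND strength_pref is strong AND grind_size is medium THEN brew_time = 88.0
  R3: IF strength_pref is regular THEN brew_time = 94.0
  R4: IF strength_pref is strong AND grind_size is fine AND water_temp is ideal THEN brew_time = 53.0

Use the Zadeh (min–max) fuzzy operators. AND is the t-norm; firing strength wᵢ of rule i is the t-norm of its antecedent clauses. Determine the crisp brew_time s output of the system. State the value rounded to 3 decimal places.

68.349

R1 (z=31.0): regular=0.29, low=0.18; AND[min(a, b)] → w = 0.18
R2 (z=88.0): ¬high=1−0.28=0.72, strong=0.71, medium=0.44; AND[min(a, b)] → w = 0.44
R3 (z=94.0): regular=0.29 → w = 0.29
R4 (z=53.0): strong=0.71, fine=0.80, ideal=0.61; AND[min(a, b)] → w = 0.61
Weighted average = (0.18·31.0 + 0.44·88.0 + 0.29·94.0 + 0.61·53.0) / (0.18 + 0.44 + 0.29 + 0.61)
  = 103.8900 / 1.5200 = 68.349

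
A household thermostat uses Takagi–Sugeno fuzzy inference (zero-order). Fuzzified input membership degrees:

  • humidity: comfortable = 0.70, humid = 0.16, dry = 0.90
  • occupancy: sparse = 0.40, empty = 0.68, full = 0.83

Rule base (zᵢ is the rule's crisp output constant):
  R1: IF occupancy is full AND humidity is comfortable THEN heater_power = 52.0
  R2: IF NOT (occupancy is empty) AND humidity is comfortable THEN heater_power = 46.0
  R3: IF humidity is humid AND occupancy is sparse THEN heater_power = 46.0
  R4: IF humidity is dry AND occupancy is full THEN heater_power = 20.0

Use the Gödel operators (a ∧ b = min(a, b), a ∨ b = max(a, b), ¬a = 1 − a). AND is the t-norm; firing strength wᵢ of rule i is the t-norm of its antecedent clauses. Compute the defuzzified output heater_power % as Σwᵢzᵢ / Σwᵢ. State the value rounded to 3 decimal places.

R1 (z=52.0): full=0.83, comfortable=0.70; AND[min(a, b)] → w = 0.70
R2 (z=46.0): ¬empty=1−0.68=0.32, comfortable=0.70; AND[min(a, b)] → w = 0.32
R3 (z=46.0): humid=0.16, sparse=0.40; AND[min(a, b)] → w = 0.16
R4 (z=20.0): dry=0.90, full=0.83; AND[min(a, b)] → w = 0.83
Weighted average = (0.70·52.0 + 0.32·46.0 + 0.16·46.0 + 0.83·20.0) / (0.70 + 0.32 + 0.16 + 0.83)
  = 75.0800 / 2.0100 = 37.353

37.353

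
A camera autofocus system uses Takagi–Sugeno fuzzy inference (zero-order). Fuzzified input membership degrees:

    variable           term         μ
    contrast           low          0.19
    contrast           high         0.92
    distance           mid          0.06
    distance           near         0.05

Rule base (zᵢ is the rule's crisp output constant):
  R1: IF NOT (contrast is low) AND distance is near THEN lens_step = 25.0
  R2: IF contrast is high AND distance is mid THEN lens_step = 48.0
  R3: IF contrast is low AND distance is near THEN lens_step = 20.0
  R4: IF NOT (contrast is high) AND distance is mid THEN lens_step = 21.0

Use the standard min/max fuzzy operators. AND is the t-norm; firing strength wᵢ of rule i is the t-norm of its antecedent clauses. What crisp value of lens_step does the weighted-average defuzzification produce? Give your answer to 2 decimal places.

R1 (z=25.0): ¬low=1−0.19=0.81, near=0.05; AND[min(a, b)] → w = 0.05
R2 (z=48.0): high=0.92, mid=0.06; AND[min(a, b)] → w = 0.06
R3 (z=20.0): low=0.19, near=0.05; AND[min(a, b)] → w = 0.05
R4 (z=21.0): ¬high=1−0.92=0.08, mid=0.06; AND[min(a, b)] → w = 0.06
Weighted average = (0.05·25.0 + 0.06·48.0 + 0.05·20.0 + 0.06·21.0) / (0.05 + 0.06 + 0.05 + 0.06)
  = 6.3900 / 0.2200 = 29.05

29.05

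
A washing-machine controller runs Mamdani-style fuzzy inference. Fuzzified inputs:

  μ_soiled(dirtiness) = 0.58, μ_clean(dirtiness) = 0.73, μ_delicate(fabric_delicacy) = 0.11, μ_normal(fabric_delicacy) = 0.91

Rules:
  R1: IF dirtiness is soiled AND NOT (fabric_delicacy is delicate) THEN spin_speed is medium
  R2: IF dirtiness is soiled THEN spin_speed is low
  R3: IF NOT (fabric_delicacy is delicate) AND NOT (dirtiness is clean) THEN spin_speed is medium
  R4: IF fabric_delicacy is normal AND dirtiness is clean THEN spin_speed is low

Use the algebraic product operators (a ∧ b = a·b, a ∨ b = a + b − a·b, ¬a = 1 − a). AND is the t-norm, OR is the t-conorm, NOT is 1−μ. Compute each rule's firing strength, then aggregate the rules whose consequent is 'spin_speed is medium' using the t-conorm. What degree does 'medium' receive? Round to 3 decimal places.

0.632

R1: soiled=0.58, ¬delicate=1−0.11=0.89; AND[a·b] → w = 0.5162
R2: soiled=0.58 → w = 0.5800
R3: ¬delicate=1−0.11=0.89, ¬clean=1−0.73=0.27; AND[a·b] → w = 0.2403
R4: normal=0.91, clean=0.73; AND[a·b] → w = 0.6643
Rules with consequent 'medium': {R1, R3} → strengths 0.5162, 0.2403
Aggregate via t-conorm [a + b − a·b]: 0.6325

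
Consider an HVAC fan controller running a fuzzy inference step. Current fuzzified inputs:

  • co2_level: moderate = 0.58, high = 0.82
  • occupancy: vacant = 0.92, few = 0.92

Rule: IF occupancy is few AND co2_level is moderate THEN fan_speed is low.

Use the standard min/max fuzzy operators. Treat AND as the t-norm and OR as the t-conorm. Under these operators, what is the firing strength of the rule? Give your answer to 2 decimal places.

firing strength: few=0.92, moderate=0.58; AND[min(a, b)] → w = 0.58

0.58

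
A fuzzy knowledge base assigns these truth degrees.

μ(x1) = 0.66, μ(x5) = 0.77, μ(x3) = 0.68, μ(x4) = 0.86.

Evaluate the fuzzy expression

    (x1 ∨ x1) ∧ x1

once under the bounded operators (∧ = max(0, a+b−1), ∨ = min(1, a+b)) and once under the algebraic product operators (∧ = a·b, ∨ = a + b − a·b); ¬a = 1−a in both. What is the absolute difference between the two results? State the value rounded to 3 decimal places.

Under bounded:
  x1 ∨ x1 = min(1, a+b) on (0.66, 0.66) = 1.00
  (x1 ∨ x1) ∧ x1 = max(0, a+b−1) on (1.00, 0.66) = 0.66
  → value = 0.6600
Under algebraic product:
  x1 ∨ x1 = a + b − a·b on (0.6600, 0.6600) = 0.8844
  (x1 ∨ x1) ∧ x1 = a·b on (0.8844, 0.6600) = 0.5837
  → value = 0.5837
|0.6600 − 0.5837| = 0.076

0.076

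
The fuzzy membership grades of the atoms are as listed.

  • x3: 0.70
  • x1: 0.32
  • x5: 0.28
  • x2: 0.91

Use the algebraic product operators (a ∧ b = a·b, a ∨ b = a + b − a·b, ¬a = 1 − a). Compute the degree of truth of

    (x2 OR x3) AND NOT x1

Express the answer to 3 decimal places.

0.662

x2 OR x3 = a + b − a·b on (0.9100, 0.7000) = 0.9730
NOT x1 = 1 − 0.3200 = 0.6800
(x2 OR x3) AND NOT x1 = a·b on (0.9730, 0.6800) = 0.6616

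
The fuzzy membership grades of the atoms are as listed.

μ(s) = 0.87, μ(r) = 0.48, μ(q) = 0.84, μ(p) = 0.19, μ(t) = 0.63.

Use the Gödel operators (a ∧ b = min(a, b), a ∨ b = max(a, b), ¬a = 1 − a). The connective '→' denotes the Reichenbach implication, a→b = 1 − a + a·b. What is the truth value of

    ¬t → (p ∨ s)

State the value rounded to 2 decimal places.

0.95

¬t = 1 − 0.63 = 0.37
p ∨ s = max(a, b) on (0.19, 0.87) = 0.87
¬t → (p ∨ s)  [Reichenbach: 1 − a + a·b] with a=0.37, b=0.87 → 0.95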